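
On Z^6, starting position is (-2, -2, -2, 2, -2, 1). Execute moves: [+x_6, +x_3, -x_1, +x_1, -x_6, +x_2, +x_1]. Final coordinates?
(-1, -1, -1, 2, -2, 1)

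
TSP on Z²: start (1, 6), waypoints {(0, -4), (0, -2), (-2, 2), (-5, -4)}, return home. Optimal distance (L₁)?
32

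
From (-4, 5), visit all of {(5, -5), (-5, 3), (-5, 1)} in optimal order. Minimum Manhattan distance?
21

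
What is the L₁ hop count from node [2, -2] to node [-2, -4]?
6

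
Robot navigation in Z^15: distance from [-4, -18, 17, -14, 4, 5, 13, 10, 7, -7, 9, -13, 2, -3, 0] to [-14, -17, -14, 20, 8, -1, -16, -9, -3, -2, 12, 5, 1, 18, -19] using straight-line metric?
68.7968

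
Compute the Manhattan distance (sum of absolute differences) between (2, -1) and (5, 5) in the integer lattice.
9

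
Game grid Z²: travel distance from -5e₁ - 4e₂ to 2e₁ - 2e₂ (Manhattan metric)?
9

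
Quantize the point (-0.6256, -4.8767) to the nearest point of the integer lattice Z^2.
(-1, -5)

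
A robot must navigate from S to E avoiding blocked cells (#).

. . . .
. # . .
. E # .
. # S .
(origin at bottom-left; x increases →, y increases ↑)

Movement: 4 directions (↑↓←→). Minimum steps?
10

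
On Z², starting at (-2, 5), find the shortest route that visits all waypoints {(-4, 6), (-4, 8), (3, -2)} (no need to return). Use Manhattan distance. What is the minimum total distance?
22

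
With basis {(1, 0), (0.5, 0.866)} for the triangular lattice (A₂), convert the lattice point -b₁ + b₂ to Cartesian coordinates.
(-0.5, 0.866)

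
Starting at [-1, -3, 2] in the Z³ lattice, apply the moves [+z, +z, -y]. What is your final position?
(-1, -4, 4)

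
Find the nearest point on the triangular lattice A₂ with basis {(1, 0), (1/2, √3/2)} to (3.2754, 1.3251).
(3, 1.732)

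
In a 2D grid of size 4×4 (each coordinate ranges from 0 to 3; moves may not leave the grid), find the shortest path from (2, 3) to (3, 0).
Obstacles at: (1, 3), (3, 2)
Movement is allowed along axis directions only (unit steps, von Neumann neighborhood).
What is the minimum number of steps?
4
(one shortest path: (2, 3) → (2, 2) → (2, 1) → (3, 1) → (3, 0))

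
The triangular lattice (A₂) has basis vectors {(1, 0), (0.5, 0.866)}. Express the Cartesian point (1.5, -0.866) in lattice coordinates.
2b₁ - b₂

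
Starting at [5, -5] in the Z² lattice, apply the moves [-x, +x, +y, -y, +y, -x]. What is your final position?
(4, -4)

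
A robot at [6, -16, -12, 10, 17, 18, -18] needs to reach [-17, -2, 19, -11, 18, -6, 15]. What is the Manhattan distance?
147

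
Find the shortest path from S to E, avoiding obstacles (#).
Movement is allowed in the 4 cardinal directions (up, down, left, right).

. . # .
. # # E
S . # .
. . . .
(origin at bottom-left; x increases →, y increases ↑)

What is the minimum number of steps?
6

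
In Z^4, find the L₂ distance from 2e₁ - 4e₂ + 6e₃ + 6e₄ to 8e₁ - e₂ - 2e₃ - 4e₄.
14.4568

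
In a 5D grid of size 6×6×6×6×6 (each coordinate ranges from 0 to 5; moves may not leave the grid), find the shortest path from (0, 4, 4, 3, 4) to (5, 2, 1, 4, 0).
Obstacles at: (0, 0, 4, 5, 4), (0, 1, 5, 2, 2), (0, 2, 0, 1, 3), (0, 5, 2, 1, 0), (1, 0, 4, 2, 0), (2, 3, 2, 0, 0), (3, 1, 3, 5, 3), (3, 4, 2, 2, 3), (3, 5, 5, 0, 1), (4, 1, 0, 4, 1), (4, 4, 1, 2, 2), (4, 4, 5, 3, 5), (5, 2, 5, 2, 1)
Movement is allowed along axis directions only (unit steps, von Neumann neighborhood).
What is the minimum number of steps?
15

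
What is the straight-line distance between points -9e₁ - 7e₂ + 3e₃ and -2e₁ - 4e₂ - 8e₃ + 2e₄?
13.5277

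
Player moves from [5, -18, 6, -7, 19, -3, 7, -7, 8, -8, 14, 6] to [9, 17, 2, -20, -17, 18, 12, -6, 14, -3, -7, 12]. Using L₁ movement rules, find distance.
157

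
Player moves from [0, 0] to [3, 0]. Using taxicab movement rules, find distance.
3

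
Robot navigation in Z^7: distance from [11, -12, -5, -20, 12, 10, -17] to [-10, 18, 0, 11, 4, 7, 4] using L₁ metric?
119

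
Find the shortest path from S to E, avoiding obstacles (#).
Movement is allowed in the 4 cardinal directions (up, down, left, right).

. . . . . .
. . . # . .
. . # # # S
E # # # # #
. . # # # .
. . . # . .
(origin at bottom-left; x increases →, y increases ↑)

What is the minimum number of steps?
10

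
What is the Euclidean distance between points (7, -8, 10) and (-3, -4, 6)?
11.4891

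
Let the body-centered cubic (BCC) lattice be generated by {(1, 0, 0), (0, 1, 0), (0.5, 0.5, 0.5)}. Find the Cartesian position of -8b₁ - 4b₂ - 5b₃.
(-10.5, -6.5, -2.5)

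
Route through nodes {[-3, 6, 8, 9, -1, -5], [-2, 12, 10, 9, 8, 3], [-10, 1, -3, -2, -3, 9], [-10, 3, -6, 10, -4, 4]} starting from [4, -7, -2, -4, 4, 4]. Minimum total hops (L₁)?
123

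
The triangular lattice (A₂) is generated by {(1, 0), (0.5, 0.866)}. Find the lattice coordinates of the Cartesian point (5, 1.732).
4b₁ + 2b₂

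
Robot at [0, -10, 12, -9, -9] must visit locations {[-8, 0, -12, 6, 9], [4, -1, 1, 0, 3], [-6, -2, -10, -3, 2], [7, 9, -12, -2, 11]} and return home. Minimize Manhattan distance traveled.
190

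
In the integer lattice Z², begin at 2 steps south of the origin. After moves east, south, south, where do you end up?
(1, -4)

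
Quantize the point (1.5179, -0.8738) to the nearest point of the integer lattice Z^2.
(2, -1)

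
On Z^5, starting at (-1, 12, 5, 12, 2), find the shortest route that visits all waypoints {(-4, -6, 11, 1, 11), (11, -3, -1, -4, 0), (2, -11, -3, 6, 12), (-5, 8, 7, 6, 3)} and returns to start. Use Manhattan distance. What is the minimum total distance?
172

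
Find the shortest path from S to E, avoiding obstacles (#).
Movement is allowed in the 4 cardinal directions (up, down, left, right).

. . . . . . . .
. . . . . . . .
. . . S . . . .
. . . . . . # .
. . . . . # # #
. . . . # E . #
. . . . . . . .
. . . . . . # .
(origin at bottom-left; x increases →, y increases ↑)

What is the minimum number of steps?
7
(one shortest path: (3, 5) → (3, 4) → (3, 3) → (3, 2) → (3, 1) → (4, 1) → (5, 1) → (5, 2))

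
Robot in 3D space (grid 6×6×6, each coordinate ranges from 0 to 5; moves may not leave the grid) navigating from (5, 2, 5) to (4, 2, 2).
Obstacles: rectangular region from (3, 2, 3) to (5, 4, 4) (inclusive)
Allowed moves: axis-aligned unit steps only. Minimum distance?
6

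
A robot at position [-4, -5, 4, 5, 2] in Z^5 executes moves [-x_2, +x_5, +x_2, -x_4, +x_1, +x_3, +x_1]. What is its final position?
(-2, -5, 5, 4, 3)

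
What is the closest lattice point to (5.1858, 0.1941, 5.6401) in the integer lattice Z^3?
(5, 0, 6)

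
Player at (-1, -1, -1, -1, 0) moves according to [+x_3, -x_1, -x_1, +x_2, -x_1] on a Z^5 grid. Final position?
(-4, 0, 0, -1, 0)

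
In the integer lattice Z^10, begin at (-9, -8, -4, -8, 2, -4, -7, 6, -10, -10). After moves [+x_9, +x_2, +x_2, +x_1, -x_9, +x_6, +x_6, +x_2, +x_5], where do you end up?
(-8, -5, -4, -8, 3, -2, -7, 6, -10, -10)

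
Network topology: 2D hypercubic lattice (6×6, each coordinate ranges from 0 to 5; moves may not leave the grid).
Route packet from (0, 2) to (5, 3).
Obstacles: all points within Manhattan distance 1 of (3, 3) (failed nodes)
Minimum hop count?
8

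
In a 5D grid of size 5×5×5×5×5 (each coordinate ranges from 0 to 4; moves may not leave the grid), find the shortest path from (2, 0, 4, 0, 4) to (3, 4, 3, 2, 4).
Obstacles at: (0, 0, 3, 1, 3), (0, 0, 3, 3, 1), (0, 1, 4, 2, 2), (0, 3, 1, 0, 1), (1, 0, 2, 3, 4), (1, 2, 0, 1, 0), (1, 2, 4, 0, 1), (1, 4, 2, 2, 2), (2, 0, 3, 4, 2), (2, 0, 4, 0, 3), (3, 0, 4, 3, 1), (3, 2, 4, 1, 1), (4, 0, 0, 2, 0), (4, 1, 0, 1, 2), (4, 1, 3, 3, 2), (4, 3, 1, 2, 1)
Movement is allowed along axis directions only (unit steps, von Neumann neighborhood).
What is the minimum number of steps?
8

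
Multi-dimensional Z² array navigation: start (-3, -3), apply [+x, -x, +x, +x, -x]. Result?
(-2, -3)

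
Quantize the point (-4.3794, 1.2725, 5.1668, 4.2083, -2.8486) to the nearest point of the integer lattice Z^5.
(-4, 1, 5, 4, -3)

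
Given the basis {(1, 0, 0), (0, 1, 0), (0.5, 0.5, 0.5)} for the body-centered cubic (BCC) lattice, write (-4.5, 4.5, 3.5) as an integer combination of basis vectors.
-8b₁ + b₂ + 7b₃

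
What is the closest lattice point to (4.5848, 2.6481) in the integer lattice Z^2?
(5, 3)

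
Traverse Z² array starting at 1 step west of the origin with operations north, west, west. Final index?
(-3, 1)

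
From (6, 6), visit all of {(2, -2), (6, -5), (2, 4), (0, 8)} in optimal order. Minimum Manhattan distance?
27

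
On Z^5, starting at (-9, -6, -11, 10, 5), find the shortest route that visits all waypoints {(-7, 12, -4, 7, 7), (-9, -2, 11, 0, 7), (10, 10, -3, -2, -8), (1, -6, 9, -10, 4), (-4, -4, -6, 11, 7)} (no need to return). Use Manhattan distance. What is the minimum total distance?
164
(one optimal route: (-9, -6, -11, 10, 5) → (-4, -4, -6, 11, 7) → (-7, 12, -4, 7, 7) → (-9, -2, 11, 0, 7) → (1, -6, 9, -10, 4) → (10, 10, -3, -2, -8))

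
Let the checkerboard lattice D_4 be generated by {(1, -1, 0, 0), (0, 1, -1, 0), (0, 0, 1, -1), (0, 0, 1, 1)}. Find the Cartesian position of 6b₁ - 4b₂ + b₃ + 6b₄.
(6, -10, 11, 5)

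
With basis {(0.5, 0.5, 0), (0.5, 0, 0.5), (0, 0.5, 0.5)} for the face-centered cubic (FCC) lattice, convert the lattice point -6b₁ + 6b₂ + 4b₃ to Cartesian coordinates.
(0, -1, 5)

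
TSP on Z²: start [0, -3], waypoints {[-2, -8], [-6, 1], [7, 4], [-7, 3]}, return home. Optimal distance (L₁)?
52
(one optimal route: (0, -3) → (-2, -8) → (-6, 1) → (-7, 3) → (7, 4) → (0, -3))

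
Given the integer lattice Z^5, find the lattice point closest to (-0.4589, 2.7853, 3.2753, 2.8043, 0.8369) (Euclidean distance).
(0, 3, 3, 3, 1)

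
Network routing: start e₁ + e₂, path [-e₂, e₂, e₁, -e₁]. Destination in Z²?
(1, 1)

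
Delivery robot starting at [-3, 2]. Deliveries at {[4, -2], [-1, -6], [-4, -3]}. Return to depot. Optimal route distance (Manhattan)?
32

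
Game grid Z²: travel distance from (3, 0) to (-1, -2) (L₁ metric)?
6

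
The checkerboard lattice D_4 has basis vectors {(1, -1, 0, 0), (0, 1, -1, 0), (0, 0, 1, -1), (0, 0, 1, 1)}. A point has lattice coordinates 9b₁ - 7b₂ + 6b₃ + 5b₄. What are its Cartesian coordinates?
(9, -16, 18, -1)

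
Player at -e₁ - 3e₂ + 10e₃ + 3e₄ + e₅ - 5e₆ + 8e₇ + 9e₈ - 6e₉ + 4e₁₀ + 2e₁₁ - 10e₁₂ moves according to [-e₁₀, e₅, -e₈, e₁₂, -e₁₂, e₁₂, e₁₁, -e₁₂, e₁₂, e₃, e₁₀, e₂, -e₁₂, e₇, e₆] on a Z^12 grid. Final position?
(-1, -2, 11, 3, 2, -4, 9, 8, -6, 4, 3, -10)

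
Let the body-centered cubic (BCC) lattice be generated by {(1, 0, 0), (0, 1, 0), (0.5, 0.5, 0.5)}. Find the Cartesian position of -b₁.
(-1, 0, 0)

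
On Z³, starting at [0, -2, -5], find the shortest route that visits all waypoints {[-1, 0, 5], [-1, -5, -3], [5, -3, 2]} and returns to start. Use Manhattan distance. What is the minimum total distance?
44
(one optimal route: (0, -2, -5) → (-1, 0, 5) → (5, -3, 2) → (-1, -5, -3) → (0, -2, -5))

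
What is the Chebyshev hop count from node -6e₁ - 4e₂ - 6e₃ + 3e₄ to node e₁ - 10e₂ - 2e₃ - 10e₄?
13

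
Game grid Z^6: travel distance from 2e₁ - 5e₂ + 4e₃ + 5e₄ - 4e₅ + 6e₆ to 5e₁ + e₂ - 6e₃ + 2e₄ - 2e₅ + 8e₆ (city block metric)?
26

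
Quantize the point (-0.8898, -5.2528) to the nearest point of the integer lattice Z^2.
(-1, -5)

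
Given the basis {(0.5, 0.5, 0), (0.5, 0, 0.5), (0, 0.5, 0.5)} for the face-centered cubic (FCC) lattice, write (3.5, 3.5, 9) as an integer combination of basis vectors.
-2b₁ + 9b₂ + 9b₃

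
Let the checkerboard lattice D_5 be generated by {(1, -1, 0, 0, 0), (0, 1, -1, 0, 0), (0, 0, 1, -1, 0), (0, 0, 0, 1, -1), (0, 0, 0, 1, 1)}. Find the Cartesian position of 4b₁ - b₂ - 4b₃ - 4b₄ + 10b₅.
(4, -5, -3, 10, 14)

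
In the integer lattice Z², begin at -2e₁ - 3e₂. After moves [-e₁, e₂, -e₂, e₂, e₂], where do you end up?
(-3, -1)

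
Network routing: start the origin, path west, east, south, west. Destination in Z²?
(-1, -1)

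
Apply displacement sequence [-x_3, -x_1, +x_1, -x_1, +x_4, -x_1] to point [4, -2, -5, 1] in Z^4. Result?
(2, -2, -6, 2)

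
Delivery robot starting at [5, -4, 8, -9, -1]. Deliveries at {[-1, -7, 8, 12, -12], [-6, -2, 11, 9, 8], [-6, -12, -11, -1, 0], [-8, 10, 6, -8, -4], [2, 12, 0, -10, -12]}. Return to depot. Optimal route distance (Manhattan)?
246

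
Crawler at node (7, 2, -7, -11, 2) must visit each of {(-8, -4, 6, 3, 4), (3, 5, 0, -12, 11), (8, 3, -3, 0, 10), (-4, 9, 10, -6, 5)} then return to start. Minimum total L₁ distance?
154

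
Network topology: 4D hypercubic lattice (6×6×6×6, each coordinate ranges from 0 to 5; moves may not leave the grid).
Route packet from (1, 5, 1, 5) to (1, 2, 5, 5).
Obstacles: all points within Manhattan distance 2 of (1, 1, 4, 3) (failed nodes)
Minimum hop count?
7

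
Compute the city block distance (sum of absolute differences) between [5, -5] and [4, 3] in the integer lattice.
9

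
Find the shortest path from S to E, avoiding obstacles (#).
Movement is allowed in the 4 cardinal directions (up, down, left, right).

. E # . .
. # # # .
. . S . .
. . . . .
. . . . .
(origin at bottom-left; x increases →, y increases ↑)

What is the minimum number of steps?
5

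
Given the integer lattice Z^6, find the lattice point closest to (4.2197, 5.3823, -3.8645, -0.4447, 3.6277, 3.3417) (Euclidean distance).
(4, 5, -4, 0, 4, 3)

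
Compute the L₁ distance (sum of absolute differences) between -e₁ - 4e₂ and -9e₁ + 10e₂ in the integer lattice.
22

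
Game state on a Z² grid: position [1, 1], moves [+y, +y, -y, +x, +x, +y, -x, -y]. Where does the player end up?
(2, 2)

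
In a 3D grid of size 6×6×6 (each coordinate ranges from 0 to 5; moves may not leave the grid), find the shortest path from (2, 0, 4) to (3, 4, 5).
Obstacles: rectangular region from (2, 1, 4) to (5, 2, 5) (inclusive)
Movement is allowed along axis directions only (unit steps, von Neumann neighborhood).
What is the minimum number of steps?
8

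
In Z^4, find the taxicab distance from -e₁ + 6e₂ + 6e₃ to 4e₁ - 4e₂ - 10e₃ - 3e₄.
34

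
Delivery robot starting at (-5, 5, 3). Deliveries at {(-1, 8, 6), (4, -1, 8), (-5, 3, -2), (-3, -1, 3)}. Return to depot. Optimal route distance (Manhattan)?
56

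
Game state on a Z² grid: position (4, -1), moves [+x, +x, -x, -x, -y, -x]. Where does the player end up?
(3, -2)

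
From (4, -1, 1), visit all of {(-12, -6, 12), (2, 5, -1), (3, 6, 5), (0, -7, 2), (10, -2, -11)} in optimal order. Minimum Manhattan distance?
94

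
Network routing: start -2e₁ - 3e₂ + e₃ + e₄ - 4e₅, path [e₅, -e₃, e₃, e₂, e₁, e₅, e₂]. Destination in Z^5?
(-1, -1, 1, 1, -2)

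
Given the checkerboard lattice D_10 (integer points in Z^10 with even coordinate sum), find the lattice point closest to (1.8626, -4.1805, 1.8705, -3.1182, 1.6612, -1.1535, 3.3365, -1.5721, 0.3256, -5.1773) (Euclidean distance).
(2, -4, 2, -3, 2, -1, 3, -2, 0, -5)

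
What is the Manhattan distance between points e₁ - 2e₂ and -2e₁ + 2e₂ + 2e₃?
9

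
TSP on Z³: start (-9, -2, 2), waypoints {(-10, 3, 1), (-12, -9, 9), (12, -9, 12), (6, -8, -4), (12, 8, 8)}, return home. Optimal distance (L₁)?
134
(one optimal route: (-9, -2, 2) → (-10, 3, 1) → (12, 8, 8) → (12, -9, 12) → (6, -8, -4) → (-12, -9, 9) → (-9, -2, 2))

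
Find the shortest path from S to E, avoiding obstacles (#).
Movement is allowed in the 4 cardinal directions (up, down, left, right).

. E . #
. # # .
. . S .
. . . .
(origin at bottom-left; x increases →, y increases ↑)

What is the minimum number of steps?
5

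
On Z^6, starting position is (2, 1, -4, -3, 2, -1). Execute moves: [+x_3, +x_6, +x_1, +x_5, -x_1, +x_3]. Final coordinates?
(2, 1, -2, -3, 3, 0)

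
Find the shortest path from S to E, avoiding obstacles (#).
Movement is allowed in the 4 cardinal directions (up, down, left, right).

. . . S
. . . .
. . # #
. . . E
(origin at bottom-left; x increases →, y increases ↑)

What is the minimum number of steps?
7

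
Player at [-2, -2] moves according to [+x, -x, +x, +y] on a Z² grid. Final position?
(-1, -1)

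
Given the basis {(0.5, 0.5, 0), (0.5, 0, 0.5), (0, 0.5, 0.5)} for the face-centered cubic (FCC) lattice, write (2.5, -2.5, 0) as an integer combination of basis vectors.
5b₂ - 5b₃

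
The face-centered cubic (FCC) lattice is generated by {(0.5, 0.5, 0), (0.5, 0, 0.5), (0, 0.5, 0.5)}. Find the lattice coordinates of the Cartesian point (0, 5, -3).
8b₁ - 8b₂ + 2b₃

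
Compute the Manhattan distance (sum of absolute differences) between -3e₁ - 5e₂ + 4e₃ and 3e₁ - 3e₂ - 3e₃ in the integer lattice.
15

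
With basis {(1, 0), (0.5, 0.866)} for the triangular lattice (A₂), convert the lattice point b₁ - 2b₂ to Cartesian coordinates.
(0, -1.732)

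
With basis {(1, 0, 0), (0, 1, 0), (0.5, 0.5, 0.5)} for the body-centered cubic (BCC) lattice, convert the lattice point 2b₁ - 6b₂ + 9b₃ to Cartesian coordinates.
(6.5, -1.5, 4.5)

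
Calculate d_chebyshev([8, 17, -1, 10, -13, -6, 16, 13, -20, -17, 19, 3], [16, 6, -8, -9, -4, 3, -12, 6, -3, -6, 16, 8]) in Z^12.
28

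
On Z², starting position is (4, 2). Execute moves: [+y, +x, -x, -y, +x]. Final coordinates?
(5, 2)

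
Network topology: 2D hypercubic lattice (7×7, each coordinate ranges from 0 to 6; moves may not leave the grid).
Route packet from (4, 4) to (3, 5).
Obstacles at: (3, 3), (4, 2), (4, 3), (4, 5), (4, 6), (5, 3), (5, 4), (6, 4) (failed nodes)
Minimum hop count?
2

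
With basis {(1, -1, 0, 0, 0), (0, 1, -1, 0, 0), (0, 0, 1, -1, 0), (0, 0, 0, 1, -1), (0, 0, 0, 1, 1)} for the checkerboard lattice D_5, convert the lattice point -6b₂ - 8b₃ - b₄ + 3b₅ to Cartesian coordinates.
(0, -6, -2, 10, 4)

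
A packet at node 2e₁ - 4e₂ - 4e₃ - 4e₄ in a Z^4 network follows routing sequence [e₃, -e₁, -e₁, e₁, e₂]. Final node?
(1, -3, -3, -4)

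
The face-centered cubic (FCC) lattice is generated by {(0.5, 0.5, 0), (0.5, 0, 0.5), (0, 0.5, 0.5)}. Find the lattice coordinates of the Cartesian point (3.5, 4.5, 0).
8b₁ - b₂ + b₃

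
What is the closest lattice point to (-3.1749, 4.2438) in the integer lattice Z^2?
(-3, 4)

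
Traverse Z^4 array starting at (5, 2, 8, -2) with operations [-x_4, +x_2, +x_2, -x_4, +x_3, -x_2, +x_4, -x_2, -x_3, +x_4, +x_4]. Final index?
(5, 2, 8, -1)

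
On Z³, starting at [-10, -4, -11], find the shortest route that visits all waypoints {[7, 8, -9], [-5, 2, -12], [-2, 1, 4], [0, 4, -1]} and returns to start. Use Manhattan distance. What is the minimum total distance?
90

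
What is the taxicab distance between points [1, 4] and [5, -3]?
11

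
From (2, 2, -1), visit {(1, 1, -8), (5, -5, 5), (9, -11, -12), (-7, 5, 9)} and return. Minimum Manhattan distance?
108
(one optimal route: (2, 2, -1) → (1, 1, -8) → (9, -11, -12) → (5, -5, 5) → (-7, 5, 9) → (2, 2, -1))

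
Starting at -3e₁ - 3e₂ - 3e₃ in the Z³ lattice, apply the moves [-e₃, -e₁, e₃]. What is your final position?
(-4, -3, -3)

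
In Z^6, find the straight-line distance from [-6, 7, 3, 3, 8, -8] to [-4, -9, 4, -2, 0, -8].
18.7083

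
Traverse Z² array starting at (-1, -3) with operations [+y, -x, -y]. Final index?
(-2, -3)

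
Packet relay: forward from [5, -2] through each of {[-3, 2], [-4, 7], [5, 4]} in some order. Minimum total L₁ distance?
22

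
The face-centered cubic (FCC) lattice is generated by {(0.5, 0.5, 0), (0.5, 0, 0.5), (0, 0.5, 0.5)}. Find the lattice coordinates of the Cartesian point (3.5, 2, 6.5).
-b₁ + 8b₂ + 5b₃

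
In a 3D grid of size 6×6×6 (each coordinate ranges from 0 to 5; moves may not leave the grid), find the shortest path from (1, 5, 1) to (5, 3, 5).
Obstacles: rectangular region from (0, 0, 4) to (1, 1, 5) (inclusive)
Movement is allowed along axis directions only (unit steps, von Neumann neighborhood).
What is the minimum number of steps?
10
(one shortest path: (1, 5, 1) → (2, 5, 1) → (3, 5, 1) → (4, 5, 1) → (5, 5, 1) → (5, 4, 1) → (5, 3, 1) → (5, 3, 2) → (5, 3, 3) → (5, 3, 4) → (5, 3, 5))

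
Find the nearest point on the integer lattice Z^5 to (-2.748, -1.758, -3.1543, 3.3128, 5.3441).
(-3, -2, -3, 3, 5)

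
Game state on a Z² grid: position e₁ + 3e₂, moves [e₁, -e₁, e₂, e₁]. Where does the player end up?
(2, 4)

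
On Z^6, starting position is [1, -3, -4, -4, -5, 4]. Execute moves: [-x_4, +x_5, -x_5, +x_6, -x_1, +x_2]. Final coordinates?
(0, -2, -4, -5, -5, 5)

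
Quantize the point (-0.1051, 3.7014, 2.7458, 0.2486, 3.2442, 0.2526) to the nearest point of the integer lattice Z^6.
(0, 4, 3, 0, 3, 0)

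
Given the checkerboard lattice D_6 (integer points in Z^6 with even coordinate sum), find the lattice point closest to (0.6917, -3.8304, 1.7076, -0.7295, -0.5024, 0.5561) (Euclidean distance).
(1, -4, 2, -1, -1, 1)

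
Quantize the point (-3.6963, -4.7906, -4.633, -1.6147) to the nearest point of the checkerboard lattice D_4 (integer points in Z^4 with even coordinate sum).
(-4, -5, -5, -2)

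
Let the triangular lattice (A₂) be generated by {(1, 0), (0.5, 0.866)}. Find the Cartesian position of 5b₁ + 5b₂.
(7.5, 4.33)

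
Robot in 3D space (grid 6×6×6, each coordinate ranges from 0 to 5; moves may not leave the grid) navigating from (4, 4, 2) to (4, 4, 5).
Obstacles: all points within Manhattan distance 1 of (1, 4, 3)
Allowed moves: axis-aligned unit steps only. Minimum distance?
3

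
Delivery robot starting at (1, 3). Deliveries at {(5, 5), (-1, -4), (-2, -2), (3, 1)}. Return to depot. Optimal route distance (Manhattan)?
32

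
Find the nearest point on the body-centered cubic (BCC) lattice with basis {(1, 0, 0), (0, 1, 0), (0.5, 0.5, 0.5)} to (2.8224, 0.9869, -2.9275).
(3, 1, -3)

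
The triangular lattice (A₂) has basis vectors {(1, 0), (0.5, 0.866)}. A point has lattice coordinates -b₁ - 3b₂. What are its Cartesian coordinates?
(-2.5, -2.598)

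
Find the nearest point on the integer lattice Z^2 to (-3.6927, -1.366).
(-4, -1)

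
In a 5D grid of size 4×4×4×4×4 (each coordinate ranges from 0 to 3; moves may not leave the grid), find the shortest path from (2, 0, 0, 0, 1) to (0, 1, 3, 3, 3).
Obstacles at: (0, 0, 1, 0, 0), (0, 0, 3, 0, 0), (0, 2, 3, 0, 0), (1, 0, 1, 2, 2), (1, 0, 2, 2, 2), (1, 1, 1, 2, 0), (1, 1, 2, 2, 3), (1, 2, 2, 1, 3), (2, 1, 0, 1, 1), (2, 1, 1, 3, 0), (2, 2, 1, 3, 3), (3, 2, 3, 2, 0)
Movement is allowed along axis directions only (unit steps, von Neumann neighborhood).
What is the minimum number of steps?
11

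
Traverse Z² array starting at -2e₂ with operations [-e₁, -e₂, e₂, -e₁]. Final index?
(-2, -2)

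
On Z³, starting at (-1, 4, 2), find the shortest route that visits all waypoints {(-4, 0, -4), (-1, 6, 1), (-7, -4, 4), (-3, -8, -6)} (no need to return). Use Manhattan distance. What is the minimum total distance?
46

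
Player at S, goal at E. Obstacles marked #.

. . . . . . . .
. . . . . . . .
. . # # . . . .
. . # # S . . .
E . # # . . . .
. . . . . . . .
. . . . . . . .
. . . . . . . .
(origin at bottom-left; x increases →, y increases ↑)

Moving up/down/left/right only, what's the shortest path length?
7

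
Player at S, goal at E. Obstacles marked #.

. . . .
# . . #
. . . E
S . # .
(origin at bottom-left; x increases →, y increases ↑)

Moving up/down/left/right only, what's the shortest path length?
4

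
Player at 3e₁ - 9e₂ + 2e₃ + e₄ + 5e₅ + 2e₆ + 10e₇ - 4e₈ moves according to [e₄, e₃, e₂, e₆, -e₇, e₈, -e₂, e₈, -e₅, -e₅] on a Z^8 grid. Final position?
(3, -9, 3, 2, 3, 3, 9, -2)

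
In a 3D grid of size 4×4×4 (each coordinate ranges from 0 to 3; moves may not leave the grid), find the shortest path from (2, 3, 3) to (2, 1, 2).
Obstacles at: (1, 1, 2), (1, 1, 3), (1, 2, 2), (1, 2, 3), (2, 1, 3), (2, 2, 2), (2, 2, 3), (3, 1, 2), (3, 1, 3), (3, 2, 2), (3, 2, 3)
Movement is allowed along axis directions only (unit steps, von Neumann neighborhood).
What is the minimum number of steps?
5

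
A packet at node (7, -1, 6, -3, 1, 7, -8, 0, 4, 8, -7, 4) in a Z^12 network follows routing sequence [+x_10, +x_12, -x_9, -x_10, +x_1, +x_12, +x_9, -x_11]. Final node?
(8, -1, 6, -3, 1, 7, -8, 0, 4, 8, -8, 6)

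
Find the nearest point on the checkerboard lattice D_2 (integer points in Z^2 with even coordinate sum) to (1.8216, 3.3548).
(2, 4)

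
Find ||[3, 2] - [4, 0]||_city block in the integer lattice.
3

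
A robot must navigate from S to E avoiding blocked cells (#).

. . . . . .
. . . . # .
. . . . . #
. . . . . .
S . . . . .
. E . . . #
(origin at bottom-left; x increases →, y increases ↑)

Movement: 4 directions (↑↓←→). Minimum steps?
2
(one shortest path: (0, 1) → (1, 1) → (1, 0))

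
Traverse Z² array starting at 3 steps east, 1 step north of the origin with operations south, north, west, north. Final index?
(2, 2)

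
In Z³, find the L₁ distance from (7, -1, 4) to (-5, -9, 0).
24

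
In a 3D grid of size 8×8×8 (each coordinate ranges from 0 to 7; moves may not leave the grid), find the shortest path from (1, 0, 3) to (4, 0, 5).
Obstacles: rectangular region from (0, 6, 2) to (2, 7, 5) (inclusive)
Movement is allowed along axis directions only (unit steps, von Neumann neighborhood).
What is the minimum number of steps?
5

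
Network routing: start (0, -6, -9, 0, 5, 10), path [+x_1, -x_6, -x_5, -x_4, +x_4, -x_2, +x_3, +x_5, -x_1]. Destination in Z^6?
(0, -7, -8, 0, 5, 9)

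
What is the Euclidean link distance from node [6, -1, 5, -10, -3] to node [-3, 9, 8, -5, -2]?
14.6969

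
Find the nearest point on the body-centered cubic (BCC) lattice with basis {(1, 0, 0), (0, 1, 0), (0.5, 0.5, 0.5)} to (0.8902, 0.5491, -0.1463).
(1, 1, 0)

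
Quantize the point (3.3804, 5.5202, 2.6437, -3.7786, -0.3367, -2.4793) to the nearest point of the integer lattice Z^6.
(3, 6, 3, -4, 0, -2)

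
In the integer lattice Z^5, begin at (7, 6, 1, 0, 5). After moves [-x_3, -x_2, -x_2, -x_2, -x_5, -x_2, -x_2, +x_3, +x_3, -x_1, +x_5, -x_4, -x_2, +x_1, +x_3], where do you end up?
(7, 0, 3, -1, 5)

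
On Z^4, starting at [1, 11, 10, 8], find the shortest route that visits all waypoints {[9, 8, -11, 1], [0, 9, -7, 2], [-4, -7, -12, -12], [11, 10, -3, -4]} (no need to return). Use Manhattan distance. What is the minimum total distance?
107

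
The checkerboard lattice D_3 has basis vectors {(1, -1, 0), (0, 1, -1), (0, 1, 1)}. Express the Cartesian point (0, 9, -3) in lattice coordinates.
6b₂ + 3b₃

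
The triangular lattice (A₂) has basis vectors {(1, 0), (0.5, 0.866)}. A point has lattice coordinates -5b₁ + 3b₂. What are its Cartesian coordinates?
(-3.5, 2.598)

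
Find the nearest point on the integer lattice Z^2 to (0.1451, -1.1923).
(0, -1)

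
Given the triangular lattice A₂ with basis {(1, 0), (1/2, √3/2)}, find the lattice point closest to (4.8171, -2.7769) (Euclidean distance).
(4.5, -2.598)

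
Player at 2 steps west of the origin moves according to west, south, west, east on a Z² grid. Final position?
(-3, -1)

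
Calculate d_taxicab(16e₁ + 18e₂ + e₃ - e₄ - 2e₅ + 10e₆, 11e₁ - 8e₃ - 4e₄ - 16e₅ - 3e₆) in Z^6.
62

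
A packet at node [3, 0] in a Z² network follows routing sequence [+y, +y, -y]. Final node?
(3, 1)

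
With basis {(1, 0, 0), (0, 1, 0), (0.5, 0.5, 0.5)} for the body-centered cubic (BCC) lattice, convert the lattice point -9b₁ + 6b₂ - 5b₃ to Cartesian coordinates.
(-11.5, 3.5, -2.5)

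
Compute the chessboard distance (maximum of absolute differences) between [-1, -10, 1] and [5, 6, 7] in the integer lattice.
16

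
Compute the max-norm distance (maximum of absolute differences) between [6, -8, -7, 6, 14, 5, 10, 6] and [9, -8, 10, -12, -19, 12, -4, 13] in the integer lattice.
33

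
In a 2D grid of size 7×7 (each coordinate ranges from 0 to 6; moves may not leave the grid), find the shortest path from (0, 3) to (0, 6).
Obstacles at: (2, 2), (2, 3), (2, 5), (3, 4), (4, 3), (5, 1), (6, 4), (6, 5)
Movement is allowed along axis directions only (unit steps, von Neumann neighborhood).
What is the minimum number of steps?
3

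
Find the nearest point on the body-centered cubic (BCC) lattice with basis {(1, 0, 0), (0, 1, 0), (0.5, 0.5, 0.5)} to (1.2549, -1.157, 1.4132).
(1.5, -1.5, 1.5)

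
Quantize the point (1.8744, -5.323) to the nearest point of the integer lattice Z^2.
(2, -5)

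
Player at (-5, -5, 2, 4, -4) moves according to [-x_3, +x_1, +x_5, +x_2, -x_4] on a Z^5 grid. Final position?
(-4, -4, 1, 3, -3)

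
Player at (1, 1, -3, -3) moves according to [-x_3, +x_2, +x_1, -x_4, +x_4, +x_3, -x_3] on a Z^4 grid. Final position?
(2, 2, -4, -3)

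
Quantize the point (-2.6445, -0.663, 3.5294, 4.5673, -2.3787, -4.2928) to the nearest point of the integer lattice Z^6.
(-3, -1, 4, 5, -2, -4)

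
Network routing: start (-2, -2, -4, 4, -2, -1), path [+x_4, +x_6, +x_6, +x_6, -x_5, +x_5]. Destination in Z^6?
(-2, -2, -4, 5, -2, 2)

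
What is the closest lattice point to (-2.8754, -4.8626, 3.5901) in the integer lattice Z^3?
(-3, -5, 4)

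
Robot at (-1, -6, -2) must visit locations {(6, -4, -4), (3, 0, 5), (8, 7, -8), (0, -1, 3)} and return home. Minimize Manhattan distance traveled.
70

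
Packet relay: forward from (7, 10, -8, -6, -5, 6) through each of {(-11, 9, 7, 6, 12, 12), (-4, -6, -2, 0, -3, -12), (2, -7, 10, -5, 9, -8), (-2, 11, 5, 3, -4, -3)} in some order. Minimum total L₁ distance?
187
(one optimal route: (7, 10, -8, -6, -5, 6) → (-2, 11, 5, 3, -4, -3) → (-4, -6, -2, 0, -3, -12) → (2, -7, 10, -5, 9, -8) → (-11, 9, 7, 6, 12, 12))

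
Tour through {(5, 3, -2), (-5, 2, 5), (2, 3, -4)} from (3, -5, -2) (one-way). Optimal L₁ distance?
32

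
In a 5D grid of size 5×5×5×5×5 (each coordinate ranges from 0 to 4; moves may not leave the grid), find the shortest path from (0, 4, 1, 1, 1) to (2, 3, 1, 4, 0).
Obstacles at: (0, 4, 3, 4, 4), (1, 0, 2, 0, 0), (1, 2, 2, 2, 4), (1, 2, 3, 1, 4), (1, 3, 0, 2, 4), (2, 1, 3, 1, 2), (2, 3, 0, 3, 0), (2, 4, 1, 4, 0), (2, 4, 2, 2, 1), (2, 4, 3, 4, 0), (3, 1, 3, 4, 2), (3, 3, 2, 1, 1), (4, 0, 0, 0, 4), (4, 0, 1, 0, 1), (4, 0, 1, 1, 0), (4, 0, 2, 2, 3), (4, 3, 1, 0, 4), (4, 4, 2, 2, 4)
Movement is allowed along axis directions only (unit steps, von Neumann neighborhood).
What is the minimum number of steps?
7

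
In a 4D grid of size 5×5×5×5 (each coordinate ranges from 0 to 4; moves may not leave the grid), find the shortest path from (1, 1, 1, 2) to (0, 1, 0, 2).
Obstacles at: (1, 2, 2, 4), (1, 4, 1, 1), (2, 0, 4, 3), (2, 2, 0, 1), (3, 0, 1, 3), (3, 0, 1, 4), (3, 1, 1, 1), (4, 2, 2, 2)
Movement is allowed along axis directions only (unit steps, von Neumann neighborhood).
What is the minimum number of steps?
2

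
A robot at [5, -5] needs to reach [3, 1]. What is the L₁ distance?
8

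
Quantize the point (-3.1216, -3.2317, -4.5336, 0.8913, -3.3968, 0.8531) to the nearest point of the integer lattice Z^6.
(-3, -3, -5, 1, -3, 1)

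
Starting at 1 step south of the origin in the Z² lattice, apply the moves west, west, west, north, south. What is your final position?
(-3, -1)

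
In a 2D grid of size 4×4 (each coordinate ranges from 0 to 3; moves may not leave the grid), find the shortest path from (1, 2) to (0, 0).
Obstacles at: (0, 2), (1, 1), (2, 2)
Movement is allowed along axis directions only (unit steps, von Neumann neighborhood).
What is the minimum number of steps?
9
(one shortest path: (1, 2) → (1, 3) → (2, 3) → (3, 3) → (3, 2) → (3, 1) → (2, 1) → (2, 0) → (1, 0) → (0, 0))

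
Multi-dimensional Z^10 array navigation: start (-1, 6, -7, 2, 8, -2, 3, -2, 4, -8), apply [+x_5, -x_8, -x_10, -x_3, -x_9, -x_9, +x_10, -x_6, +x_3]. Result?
(-1, 6, -7, 2, 9, -3, 3, -3, 2, -8)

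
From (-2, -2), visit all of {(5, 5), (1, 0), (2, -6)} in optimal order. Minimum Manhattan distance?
24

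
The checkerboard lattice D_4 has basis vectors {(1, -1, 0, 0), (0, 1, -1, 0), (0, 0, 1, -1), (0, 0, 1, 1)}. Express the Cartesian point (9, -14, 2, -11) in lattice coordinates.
9b₁ - 5b₂ + 4b₃ - 7b₄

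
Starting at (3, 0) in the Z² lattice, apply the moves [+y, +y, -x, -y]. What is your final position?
(2, 1)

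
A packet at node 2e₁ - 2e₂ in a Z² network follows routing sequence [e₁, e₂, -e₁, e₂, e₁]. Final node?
(3, 0)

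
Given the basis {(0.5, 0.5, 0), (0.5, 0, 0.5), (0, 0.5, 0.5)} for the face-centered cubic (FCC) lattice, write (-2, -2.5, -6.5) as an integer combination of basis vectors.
2b₁ - 6b₂ - 7b₃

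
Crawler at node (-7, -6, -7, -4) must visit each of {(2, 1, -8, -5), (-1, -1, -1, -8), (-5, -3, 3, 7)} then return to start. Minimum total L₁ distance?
84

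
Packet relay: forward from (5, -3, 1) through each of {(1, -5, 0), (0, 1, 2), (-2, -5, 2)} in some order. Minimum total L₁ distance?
20
(one optimal route: (5, -3, 1) → (1, -5, 0) → (-2, -5, 2) → (0, 1, 2))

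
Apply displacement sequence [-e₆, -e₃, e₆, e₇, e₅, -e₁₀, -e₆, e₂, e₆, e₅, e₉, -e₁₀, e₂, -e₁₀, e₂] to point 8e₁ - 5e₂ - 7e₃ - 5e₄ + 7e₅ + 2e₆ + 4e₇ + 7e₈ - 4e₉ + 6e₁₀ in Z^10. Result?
(8, -2, -8, -5, 9, 2, 5, 7, -3, 3)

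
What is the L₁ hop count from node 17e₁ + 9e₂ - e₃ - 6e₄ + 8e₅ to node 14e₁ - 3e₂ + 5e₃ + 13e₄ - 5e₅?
53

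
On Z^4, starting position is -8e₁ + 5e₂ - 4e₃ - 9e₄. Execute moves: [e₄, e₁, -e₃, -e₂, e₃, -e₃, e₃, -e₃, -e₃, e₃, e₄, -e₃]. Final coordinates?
(-7, 4, -6, -7)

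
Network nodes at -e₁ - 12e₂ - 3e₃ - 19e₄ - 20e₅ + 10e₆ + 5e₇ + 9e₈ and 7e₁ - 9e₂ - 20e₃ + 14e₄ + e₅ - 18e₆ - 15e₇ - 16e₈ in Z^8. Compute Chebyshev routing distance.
33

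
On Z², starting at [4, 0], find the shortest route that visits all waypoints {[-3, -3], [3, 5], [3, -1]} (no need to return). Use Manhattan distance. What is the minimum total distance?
20
(one optimal route: (4, 0) → (3, 5) → (3, -1) → (-3, -3))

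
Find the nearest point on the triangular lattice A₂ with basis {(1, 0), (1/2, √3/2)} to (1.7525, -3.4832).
(2, -3.464)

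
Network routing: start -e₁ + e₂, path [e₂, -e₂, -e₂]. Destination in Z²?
(-1, 0)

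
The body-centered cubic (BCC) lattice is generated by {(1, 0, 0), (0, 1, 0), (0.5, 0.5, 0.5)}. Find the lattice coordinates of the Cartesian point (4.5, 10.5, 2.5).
2b₁ + 8b₂ + 5b₃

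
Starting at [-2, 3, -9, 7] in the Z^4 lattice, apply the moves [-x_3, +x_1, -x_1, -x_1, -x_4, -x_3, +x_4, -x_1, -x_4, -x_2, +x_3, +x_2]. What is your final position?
(-4, 3, -10, 6)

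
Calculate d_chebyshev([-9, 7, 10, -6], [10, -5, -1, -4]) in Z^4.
19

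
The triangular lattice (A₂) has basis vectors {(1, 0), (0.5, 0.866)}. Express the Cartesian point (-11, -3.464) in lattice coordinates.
-9b₁ - 4b₂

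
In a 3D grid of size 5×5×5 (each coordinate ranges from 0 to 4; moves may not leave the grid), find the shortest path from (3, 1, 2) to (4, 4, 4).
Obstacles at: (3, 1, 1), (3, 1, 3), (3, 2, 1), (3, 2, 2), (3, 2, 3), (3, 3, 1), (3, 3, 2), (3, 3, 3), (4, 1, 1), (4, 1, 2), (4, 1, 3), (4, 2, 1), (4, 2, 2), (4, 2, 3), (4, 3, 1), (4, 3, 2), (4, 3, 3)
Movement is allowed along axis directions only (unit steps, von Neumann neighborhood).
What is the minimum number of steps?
8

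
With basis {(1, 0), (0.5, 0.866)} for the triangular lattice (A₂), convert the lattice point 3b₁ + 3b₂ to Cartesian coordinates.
(4.5, 2.598)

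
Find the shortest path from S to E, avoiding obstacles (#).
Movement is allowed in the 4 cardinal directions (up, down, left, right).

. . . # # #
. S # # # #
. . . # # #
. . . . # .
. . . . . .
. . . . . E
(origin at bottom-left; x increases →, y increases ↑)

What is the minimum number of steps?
8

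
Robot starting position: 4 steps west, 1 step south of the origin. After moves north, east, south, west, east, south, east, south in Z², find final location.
(-2, -3)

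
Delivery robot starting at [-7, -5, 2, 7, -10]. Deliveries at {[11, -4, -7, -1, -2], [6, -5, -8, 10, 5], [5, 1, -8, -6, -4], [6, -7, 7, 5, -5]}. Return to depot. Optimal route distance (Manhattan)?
148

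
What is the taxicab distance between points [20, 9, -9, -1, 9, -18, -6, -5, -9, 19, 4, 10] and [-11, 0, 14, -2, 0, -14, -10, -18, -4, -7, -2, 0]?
141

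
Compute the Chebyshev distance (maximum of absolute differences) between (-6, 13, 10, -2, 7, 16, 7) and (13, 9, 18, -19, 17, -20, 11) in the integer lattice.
36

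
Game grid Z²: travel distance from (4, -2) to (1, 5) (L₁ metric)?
10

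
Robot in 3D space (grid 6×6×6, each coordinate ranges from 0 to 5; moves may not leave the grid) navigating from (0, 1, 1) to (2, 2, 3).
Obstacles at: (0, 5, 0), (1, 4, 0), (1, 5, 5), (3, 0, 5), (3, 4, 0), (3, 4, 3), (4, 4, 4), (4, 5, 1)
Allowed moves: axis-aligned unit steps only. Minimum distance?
5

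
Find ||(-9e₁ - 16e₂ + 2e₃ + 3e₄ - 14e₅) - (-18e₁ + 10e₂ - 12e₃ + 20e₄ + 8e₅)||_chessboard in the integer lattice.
26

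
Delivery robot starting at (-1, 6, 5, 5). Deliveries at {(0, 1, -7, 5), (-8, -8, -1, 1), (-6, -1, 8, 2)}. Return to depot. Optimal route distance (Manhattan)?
82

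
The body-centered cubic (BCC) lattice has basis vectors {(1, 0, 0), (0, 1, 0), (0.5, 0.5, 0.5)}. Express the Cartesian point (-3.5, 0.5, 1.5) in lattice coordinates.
-5b₁ - b₂ + 3b₃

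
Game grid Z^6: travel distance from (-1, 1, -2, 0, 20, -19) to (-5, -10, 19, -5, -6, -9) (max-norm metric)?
26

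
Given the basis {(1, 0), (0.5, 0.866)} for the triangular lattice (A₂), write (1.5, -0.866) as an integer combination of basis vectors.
2b₁ - b₂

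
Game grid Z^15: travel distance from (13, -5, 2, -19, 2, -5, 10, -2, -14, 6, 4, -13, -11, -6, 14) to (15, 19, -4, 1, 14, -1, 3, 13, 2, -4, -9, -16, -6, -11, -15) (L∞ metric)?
29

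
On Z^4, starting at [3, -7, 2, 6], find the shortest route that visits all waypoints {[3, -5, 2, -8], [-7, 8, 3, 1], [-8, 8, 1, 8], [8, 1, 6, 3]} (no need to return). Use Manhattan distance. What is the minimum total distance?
79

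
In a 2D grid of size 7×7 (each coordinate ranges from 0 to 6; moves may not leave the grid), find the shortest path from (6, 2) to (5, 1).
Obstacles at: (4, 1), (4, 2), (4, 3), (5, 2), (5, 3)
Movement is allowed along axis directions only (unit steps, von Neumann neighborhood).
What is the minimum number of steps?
2
(one shortest path: (6, 2) → (6, 1) → (5, 1))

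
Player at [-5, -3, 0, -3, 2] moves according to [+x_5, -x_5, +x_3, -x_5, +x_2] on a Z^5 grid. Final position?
(-5, -2, 1, -3, 1)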